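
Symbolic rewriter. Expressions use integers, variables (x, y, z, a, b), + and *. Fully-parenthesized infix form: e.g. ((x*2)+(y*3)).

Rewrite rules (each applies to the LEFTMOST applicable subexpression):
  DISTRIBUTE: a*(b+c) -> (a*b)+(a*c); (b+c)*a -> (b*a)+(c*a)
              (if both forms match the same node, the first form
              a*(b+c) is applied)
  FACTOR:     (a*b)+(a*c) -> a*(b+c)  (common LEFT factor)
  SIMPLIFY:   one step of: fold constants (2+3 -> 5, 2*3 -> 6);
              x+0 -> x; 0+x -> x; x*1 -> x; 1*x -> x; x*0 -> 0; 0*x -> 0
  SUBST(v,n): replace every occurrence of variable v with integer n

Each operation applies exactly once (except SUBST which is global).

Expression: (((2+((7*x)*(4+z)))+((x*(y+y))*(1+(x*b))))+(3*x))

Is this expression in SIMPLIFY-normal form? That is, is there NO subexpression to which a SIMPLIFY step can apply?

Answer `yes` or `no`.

Answer: yes

Derivation:
Expression: (((2+((7*x)*(4+z)))+((x*(y+y))*(1+(x*b))))+(3*x))
Scanning for simplifiable subexpressions (pre-order)...
  at root: (((2+((7*x)*(4+z)))+((x*(y+y))*(1+(x*b))))+(3*x)) (not simplifiable)
  at L: ((2+((7*x)*(4+z)))+((x*(y+y))*(1+(x*b)))) (not simplifiable)
  at LL: (2+((7*x)*(4+z))) (not simplifiable)
  at LLR: ((7*x)*(4+z)) (not simplifiable)
  at LLRL: (7*x) (not simplifiable)
  at LLRR: (4+z) (not simplifiable)
  at LR: ((x*(y+y))*(1+(x*b))) (not simplifiable)
  at LRL: (x*(y+y)) (not simplifiable)
  at LRLR: (y+y) (not simplifiable)
  at LRR: (1+(x*b)) (not simplifiable)
  at LRRR: (x*b) (not simplifiable)
  at R: (3*x) (not simplifiable)
Result: no simplifiable subexpression found -> normal form.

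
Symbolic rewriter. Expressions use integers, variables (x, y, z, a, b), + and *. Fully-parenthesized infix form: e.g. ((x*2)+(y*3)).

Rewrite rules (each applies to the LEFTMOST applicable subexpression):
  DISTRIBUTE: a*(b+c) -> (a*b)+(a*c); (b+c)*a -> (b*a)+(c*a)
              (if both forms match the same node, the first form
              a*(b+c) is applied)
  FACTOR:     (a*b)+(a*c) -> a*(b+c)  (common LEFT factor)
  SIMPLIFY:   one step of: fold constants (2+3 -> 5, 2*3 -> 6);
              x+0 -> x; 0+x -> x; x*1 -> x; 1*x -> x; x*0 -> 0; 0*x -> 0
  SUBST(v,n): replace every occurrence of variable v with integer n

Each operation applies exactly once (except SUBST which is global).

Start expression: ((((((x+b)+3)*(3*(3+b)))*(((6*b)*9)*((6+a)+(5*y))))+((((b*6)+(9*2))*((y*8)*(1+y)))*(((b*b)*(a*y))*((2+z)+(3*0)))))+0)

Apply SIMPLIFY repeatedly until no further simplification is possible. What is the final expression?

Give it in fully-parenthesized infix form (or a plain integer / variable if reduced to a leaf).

Start: ((((((x+b)+3)*(3*(3+b)))*(((6*b)*9)*((6+a)+(5*y))))+((((b*6)+(9*2))*((y*8)*(1+y)))*(((b*b)*(a*y))*((2+z)+(3*0)))))+0)
Step 1: at root: ((((((x+b)+3)*(3*(3+b)))*(((6*b)*9)*((6+a)+(5*y))))+((((b*6)+(9*2))*((y*8)*(1+y)))*(((b*b)*(a*y))*((2+z)+(3*0)))))+0) -> (((((x+b)+3)*(3*(3+b)))*(((6*b)*9)*((6+a)+(5*y))))+((((b*6)+(9*2))*((y*8)*(1+y)))*(((b*b)*(a*y))*((2+z)+(3*0))))); overall: ((((((x+b)+3)*(3*(3+b)))*(((6*b)*9)*((6+a)+(5*y))))+((((b*6)+(9*2))*((y*8)*(1+y)))*(((b*b)*(a*y))*((2+z)+(3*0)))))+0) -> (((((x+b)+3)*(3*(3+b)))*(((6*b)*9)*((6+a)+(5*y))))+((((b*6)+(9*2))*((y*8)*(1+y)))*(((b*b)*(a*y))*((2+z)+(3*0)))))
Step 2: at RLLR: (9*2) -> 18; overall: (((((x+b)+3)*(3*(3+b)))*(((6*b)*9)*((6+a)+(5*y))))+((((b*6)+(9*2))*((y*8)*(1+y)))*(((b*b)*(a*y))*((2+z)+(3*0))))) -> (((((x+b)+3)*(3*(3+b)))*(((6*b)*9)*((6+a)+(5*y))))+((((b*6)+18)*((y*8)*(1+y)))*(((b*b)*(a*y))*((2+z)+(3*0)))))
Step 3: at RRRR: (3*0) -> 0; overall: (((((x+b)+3)*(3*(3+b)))*(((6*b)*9)*((6+a)+(5*y))))+((((b*6)+18)*((y*8)*(1+y)))*(((b*b)*(a*y))*((2+z)+(3*0))))) -> (((((x+b)+3)*(3*(3+b)))*(((6*b)*9)*((6+a)+(5*y))))+((((b*6)+18)*((y*8)*(1+y)))*(((b*b)*(a*y))*((2+z)+0))))
Step 4: at RRR: ((2+z)+0) -> (2+z); overall: (((((x+b)+3)*(3*(3+b)))*(((6*b)*9)*((6+a)+(5*y))))+((((b*6)+18)*((y*8)*(1+y)))*(((b*b)*(a*y))*((2+z)+0)))) -> (((((x+b)+3)*(3*(3+b)))*(((6*b)*9)*((6+a)+(5*y))))+((((b*6)+18)*((y*8)*(1+y)))*(((b*b)*(a*y))*(2+z))))
Fixed point: (((((x+b)+3)*(3*(3+b)))*(((6*b)*9)*((6+a)+(5*y))))+((((b*6)+18)*((y*8)*(1+y)))*(((b*b)*(a*y))*(2+z))))

Answer: (((((x+b)+3)*(3*(3+b)))*(((6*b)*9)*((6+a)+(5*y))))+((((b*6)+18)*((y*8)*(1+y)))*(((b*b)*(a*y))*(2+z))))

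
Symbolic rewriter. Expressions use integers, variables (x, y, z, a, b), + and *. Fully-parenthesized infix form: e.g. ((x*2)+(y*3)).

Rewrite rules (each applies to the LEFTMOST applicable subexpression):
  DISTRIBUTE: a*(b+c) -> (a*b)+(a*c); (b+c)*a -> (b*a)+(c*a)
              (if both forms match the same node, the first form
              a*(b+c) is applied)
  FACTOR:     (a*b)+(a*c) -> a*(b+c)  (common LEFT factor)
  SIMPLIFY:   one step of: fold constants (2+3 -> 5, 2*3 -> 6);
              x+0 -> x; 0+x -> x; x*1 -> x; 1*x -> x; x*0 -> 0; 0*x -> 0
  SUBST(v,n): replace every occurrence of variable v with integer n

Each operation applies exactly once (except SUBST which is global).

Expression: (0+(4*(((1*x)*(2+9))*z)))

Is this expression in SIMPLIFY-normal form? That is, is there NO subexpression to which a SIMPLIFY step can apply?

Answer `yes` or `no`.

Answer: no

Derivation:
Expression: (0+(4*(((1*x)*(2+9))*z)))
Scanning for simplifiable subexpressions (pre-order)...
  at root: (0+(4*(((1*x)*(2+9))*z))) (SIMPLIFIABLE)
  at R: (4*(((1*x)*(2+9))*z)) (not simplifiable)
  at RR: (((1*x)*(2+9))*z) (not simplifiable)
  at RRL: ((1*x)*(2+9)) (not simplifiable)
  at RRLL: (1*x) (SIMPLIFIABLE)
  at RRLR: (2+9) (SIMPLIFIABLE)
Found simplifiable subexpr at path root: (0+(4*(((1*x)*(2+9))*z)))
One SIMPLIFY step would give: (4*(((1*x)*(2+9))*z))
-> NOT in normal form.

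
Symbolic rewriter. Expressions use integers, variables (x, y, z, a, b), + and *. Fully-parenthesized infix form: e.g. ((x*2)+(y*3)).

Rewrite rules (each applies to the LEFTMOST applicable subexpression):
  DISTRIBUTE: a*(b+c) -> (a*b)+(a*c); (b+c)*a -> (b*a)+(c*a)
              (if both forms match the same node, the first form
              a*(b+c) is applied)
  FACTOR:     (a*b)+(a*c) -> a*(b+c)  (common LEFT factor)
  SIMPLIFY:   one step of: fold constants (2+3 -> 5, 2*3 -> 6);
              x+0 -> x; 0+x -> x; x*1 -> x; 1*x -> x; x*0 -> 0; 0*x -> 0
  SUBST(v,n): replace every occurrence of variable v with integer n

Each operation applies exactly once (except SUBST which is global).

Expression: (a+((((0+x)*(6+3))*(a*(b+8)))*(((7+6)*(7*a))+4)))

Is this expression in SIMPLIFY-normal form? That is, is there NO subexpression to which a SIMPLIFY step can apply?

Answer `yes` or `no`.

Answer: no

Derivation:
Expression: (a+((((0+x)*(6+3))*(a*(b+8)))*(((7+6)*(7*a))+4)))
Scanning for simplifiable subexpressions (pre-order)...
  at root: (a+((((0+x)*(6+3))*(a*(b+8)))*(((7+6)*(7*a))+4))) (not simplifiable)
  at R: ((((0+x)*(6+3))*(a*(b+8)))*(((7+6)*(7*a))+4)) (not simplifiable)
  at RL: (((0+x)*(6+3))*(a*(b+8))) (not simplifiable)
  at RLL: ((0+x)*(6+3)) (not simplifiable)
  at RLLL: (0+x) (SIMPLIFIABLE)
  at RLLR: (6+3) (SIMPLIFIABLE)
  at RLR: (a*(b+8)) (not simplifiable)
  at RLRR: (b+8) (not simplifiable)
  at RR: (((7+6)*(7*a))+4) (not simplifiable)
  at RRL: ((7+6)*(7*a)) (not simplifiable)
  at RRLL: (7+6) (SIMPLIFIABLE)
  at RRLR: (7*a) (not simplifiable)
Found simplifiable subexpr at path RLLL: (0+x)
One SIMPLIFY step would give: (a+(((x*(6+3))*(a*(b+8)))*(((7+6)*(7*a))+4)))
-> NOT in normal form.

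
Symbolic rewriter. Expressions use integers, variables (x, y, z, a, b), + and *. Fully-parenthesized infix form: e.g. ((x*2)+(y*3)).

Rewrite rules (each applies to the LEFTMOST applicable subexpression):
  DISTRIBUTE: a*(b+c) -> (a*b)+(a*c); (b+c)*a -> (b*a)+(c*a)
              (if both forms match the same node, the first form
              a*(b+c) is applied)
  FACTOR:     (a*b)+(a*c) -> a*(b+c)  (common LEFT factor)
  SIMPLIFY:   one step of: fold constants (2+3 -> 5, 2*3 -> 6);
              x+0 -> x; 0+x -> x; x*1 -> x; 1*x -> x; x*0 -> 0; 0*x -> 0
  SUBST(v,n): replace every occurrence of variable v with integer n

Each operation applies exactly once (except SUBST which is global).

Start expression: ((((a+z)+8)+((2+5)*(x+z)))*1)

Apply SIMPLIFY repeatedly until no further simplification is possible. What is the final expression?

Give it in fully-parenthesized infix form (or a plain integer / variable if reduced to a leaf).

Start: ((((a+z)+8)+((2+5)*(x+z)))*1)
Step 1: at root: ((((a+z)+8)+((2+5)*(x+z)))*1) -> (((a+z)+8)+((2+5)*(x+z))); overall: ((((a+z)+8)+((2+5)*(x+z)))*1) -> (((a+z)+8)+((2+5)*(x+z)))
Step 2: at RL: (2+5) -> 7; overall: (((a+z)+8)+((2+5)*(x+z))) -> (((a+z)+8)+(7*(x+z)))
Fixed point: (((a+z)+8)+(7*(x+z)))

Answer: (((a+z)+8)+(7*(x+z)))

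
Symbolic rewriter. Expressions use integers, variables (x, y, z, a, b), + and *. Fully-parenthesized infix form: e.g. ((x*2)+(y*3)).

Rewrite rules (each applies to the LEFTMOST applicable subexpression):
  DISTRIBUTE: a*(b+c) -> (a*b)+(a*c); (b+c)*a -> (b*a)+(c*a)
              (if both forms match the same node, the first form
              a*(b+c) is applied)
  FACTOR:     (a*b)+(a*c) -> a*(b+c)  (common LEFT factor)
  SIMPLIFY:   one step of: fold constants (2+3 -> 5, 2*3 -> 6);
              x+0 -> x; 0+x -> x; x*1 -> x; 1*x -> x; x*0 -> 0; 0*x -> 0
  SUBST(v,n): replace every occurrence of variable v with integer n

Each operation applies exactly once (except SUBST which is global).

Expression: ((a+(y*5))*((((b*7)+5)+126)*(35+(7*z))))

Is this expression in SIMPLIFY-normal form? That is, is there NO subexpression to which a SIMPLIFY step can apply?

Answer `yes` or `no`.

Expression: ((a+(y*5))*((((b*7)+5)+126)*(35+(7*z))))
Scanning for simplifiable subexpressions (pre-order)...
  at root: ((a+(y*5))*((((b*7)+5)+126)*(35+(7*z)))) (not simplifiable)
  at L: (a+(y*5)) (not simplifiable)
  at LR: (y*5) (not simplifiable)
  at R: ((((b*7)+5)+126)*(35+(7*z))) (not simplifiable)
  at RL: (((b*7)+5)+126) (not simplifiable)
  at RLL: ((b*7)+5) (not simplifiable)
  at RLLL: (b*7) (not simplifiable)
  at RR: (35+(7*z)) (not simplifiable)
  at RRR: (7*z) (not simplifiable)
Result: no simplifiable subexpression found -> normal form.

Answer: yes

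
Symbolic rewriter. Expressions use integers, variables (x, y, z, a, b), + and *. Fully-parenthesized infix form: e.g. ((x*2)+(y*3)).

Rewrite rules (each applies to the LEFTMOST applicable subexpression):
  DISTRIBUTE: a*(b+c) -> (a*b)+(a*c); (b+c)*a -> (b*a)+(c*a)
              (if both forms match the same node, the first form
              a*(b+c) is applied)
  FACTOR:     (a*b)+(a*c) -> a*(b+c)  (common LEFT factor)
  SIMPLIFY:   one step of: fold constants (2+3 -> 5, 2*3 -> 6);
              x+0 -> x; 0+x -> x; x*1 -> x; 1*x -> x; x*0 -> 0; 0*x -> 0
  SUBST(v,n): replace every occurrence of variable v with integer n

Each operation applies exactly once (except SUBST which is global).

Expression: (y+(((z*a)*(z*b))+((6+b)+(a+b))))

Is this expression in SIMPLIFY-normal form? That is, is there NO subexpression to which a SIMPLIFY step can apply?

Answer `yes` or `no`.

Answer: yes

Derivation:
Expression: (y+(((z*a)*(z*b))+((6+b)+(a+b))))
Scanning for simplifiable subexpressions (pre-order)...
  at root: (y+(((z*a)*(z*b))+((6+b)+(a+b)))) (not simplifiable)
  at R: (((z*a)*(z*b))+((6+b)+(a+b))) (not simplifiable)
  at RL: ((z*a)*(z*b)) (not simplifiable)
  at RLL: (z*a) (not simplifiable)
  at RLR: (z*b) (not simplifiable)
  at RR: ((6+b)+(a+b)) (not simplifiable)
  at RRL: (6+b) (not simplifiable)
  at RRR: (a+b) (not simplifiable)
Result: no simplifiable subexpression found -> normal form.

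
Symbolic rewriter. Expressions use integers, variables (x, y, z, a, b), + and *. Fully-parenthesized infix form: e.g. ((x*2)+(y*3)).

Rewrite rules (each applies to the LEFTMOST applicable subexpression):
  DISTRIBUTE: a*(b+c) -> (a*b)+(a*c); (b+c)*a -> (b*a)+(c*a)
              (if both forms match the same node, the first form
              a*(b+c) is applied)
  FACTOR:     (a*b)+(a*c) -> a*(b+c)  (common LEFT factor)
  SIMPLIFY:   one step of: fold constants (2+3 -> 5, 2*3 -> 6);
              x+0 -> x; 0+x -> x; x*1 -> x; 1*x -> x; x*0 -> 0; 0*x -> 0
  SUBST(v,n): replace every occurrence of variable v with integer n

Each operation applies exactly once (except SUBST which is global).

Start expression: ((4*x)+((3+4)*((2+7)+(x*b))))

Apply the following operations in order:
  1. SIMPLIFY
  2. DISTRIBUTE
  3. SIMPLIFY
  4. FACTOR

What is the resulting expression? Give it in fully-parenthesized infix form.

Start: ((4*x)+((3+4)*((2+7)+(x*b))))
Apply SIMPLIFY at RL (target: (3+4)): ((4*x)+((3+4)*((2+7)+(x*b)))) -> ((4*x)+(7*((2+7)+(x*b))))
Apply DISTRIBUTE at R (target: (7*((2+7)+(x*b)))): ((4*x)+(7*((2+7)+(x*b)))) -> ((4*x)+((7*(2+7))+(7*(x*b))))
Apply SIMPLIFY at RLR (target: (2+7)): ((4*x)+((7*(2+7))+(7*(x*b)))) -> ((4*x)+((7*9)+(7*(x*b))))
Apply FACTOR at R (target: ((7*9)+(7*(x*b)))): ((4*x)+((7*9)+(7*(x*b)))) -> ((4*x)+(7*(9+(x*b))))

Answer: ((4*x)+(7*(9+(x*b))))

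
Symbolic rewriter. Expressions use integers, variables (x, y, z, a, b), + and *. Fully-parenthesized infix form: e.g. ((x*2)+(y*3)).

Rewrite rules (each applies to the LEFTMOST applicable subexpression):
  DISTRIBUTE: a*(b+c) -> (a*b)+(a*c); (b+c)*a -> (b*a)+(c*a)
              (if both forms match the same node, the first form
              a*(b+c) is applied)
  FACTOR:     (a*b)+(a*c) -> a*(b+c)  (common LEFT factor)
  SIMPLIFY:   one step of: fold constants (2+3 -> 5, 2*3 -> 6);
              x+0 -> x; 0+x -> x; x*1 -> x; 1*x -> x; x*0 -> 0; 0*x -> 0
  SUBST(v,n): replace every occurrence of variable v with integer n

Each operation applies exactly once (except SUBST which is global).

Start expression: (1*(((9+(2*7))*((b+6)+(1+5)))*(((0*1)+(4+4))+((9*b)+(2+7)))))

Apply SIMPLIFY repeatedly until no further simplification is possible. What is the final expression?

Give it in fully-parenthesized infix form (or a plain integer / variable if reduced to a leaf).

Start: (1*(((9+(2*7))*((b+6)+(1+5)))*(((0*1)+(4+4))+((9*b)+(2+7)))))
Step 1: at root: (1*(((9+(2*7))*((b+6)+(1+5)))*(((0*1)+(4+4))+((9*b)+(2+7))))) -> (((9+(2*7))*((b+6)+(1+5)))*(((0*1)+(4+4))+((9*b)+(2+7)))); overall: (1*(((9+(2*7))*((b+6)+(1+5)))*(((0*1)+(4+4))+((9*b)+(2+7))))) -> (((9+(2*7))*((b+6)+(1+5)))*(((0*1)+(4+4))+((9*b)+(2+7))))
Step 2: at LLR: (2*7) -> 14; overall: (((9+(2*7))*((b+6)+(1+5)))*(((0*1)+(4+4))+((9*b)+(2+7)))) -> (((9+14)*((b+6)+(1+5)))*(((0*1)+(4+4))+((9*b)+(2+7))))
Step 3: at LL: (9+14) -> 23; overall: (((9+14)*((b+6)+(1+5)))*(((0*1)+(4+4))+((9*b)+(2+7)))) -> ((23*((b+6)+(1+5)))*(((0*1)+(4+4))+((9*b)+(2+7))))
Step 4: at LRR: (1+5) -> 6; overall: ((23*((b+6)+(1+5)))*(((0*1)+(4+4))+((9*b)+(2+7)))) -> ((23*((b+6)+6))*(((0*1)+(4+4))+((9*b)+(2+7))))
Step 5: at RLL: (0*1) -> 0; overall: ((23*((b+6)+6))*(((0*1)+(4+4))+((9*b)+(2+7)))) -> ((23*((b+6)+6))*((0+(4+4))+((9*b)+(2+7))))
Step 6: at RL: (0+(4+4)) -> (4+4); overall: ((23*((b+6)+6))*((0+(4+4))+((9*b)+(2+7)))) -> ((23*((b+6)+6))*((4+4)+((9*b)+(2+7))))
Step 7: at RL: (4+4) -> 8; overall: ((23*((b+6)+6))*((4+4)+((9*b)+(2+7)))) -> ((23*((b+6)+6))*(8+((9*b)+(2+7))))
Step 8: at RRR: (2+7) -> 9; overall: ((23*((b+6)+6))*(8+((9*b)+(2+7)))) -> ((23*((b+6)+6))*(8+((9*b)+9)))
Fixed point: ((23*((b+6)+6))*(8+((9*b)+9)))

Answer: ((23*((b+6)+6))*(8+((9*b)+9)))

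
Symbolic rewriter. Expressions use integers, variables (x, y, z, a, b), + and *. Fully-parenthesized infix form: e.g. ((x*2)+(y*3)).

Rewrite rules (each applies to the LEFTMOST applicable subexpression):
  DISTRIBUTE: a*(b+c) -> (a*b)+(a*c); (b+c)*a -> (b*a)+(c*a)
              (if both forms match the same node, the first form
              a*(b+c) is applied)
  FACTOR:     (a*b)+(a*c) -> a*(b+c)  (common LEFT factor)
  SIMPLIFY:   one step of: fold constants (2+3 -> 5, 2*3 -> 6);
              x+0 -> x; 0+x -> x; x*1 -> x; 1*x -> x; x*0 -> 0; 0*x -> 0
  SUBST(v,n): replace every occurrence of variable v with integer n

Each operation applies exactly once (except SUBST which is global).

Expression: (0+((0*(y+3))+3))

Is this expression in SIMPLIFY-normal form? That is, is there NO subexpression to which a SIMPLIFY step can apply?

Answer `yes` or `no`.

Answer: no

Derivation:
Expression: (0+((0*(y+3))+3))
Scanning for simplifiable subexpressions (pre-order)...
  at root: (0+((0*(y+3))+3)) (SIMPLIFIABLE)
  at R: ((0*(y+3))+3) (not simplifiable)
  at RL: (0*(y+3)) (SIMPLIFIABLE)
  at RLR: (y+3) (not simplifiable)
Found simplifiable subexpr at path root: (0+((0*(y+3))+3))
One SIMPLIFY step would give: ((0*(y+3))+3)
-> NOT in normal form.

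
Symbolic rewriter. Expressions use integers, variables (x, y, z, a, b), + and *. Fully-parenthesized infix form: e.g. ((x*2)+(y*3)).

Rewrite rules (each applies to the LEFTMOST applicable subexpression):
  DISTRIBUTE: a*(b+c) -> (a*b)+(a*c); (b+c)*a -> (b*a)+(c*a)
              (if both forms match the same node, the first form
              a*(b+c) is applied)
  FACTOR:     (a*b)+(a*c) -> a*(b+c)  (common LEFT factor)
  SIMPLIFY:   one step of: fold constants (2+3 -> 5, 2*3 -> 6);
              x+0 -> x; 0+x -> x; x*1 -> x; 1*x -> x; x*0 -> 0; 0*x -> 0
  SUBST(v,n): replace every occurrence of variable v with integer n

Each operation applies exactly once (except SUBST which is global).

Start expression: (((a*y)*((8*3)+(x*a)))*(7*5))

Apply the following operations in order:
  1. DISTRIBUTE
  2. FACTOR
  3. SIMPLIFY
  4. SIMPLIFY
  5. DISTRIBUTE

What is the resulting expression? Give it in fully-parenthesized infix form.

Answer: ((((a*y)*24)+((a*y)*(x*a)))*35)

Derivation:
Start: (((a*y)*((8*3)+(x*a)))*(7*5))
Apply DISTRIBUTE at L (target: ((a*y)*((8*3)+(x*a)))): (((a*y)*((8*3)+(x*a)))*(7*5)) -> ((((a*y)*(8*3))+((a*y)*(x*a)))*(7*5))
Apply FACTOR at L (target: (((a*y)*(8*3))+((a*y)*(x*a)))): ((((a*y)*(8*3))+((a*y)*(x*a)))*(7*5)) -> (((a*y)*((8*3)+(x*a)))*(7*5))
Apply SIMPLIFY at LRL (target: (8*3)): (((a*y)*((8*3)+(x*a)))*(7*5)) -> (((a*y)*(24+(x*a)))*(7*5))
Apply SIMPLIFY at R (target: (7*5)): (((a*y)*(24+(x*a)))*(7*5)) -> (((a*y)*(24+(x*a)))*35)
Apply DISTRIBUTE at L (target: ((a*y)*(24+(x*a)))): (((a*y)*(24+(x*a)))*35) -> ((((a*y)*24)+((a*y)*(x*a)))*35)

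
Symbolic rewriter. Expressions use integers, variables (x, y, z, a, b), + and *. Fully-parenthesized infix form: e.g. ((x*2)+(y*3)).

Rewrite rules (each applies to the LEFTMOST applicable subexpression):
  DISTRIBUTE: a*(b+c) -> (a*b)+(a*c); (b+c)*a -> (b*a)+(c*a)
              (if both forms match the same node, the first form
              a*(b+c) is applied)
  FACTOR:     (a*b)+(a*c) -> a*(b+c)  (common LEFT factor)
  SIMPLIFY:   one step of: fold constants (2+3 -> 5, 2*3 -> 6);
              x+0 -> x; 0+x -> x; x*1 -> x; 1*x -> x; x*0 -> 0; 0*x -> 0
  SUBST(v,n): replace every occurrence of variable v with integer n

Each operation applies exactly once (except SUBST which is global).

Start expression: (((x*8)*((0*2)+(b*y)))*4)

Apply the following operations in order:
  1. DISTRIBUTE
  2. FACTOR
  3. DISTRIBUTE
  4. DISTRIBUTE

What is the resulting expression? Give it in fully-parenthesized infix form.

Answer: ((((x*8)*(0*2))*4)+(((x*8)*(b*y))*4))

Derivation:
Start: (((x*8)*((0*2)+(b*y)))*4)
Apply DISTRIBUTE at L (target: ((x*8)*((0*2)+(b*y)))): (((x*8)*((0*2)+(b*y)))*4) -> ((((x*8)*(0*2))+((x*8)*(b*y)))*4)
Apply FACTOR at L (target: (((x*8)*(0*2))+((x*8)*(b*y)))): ((((x*8)*(0*2))+((x*8)*(b*y)))*4) -> (((x*8)*((0*2)+(b*y)))*4)
Apply DISTRIBUTE at L (target: ((x*8)*((0*2)+(b*y)))): (((x*8)*((0*2)+(b*y)))*4) -> ((((x*8)*(0*2))+((x*8)*(b*y)))*4)
Apply DISTRIBUTE at root (target: ((((x*8)*(0*2))+((x*8)*(b*y)))*4)): ((((x*8)*(0*2))+((x*8)*(b*y)))*4) -> ((((x*8)*(0*2))*4)+(((x*8)*(b*y))*4))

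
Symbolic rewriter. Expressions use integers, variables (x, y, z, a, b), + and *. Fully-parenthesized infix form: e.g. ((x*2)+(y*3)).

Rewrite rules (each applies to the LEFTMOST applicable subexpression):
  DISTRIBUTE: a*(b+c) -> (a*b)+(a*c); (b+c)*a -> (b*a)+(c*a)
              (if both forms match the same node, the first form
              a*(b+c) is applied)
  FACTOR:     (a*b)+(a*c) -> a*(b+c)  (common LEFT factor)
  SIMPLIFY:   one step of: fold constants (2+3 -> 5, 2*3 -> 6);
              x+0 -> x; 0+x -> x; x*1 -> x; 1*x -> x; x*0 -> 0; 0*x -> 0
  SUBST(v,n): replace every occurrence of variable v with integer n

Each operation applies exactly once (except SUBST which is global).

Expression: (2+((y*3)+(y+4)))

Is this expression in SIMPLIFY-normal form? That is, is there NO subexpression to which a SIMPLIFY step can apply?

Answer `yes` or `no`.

Answer: yes

Derivation:
Expression: (2+((y*3)+(y+4)))
Scanning for simplifiable subexpressions (pre-order)...
  at root: (2+((y*3)+(y+4))) (not simplifiable)
  at R: ((y*3)+(y+4)) (not simplifiable)
  at RL: (y*3) (not simplifiable)
  at RR: (y+4) (not simplifiable)
Result: no simplifiable subexpression found -> normal form.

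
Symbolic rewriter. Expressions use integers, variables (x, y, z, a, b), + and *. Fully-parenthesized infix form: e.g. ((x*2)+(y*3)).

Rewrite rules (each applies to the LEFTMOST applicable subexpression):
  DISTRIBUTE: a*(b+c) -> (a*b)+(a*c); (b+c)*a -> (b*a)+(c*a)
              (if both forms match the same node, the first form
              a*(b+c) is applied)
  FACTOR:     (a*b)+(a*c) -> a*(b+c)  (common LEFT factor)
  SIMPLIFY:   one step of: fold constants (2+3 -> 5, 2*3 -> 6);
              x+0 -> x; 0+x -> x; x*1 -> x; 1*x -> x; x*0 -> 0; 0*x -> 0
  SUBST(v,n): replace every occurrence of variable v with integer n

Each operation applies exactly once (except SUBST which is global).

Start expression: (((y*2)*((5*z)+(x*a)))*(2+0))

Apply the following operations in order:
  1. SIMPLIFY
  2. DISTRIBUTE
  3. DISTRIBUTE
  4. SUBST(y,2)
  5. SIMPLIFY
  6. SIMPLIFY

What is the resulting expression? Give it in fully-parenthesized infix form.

Start: (((y*2)*((5*z)+(x*a)))*(2+0))
Apply SIMPLIFY at R (target: (2+0)): (((y*2)*((5*z)+(x*a)))*(2+0)) -> (((y*2)*((5*z)+(x*a)))*2)
Apply DISTRIBUTE at L (target: ((y*2)*((5*z)+(x*a)))): (((y*2)*((5*z)+(x*a)))*2) -> ((((y*2)*(5*z))+((y*2)*(x*a)))*2)
Apply DISTRIBUTE at root (target: ((((y*2)*(5*z))+((y*2)*(x*a)))*2)): ((((y*2)*(5*z))+((y*2)*(x*a)))*2) -> ((((y*2)*(5*z))*2)+(((y*2)*(x*a))*2))
Apply SUBST(y,2): ((((y*2)*(5*z))*2)+(((y*2)*(x*a))*2)) -> ((((2*2)*(5*z))*2)+(((2*2)*(x*a))*2))
Apply SIMPLIFY at LLL (target: (2*2)): ((((2*2)*(5*z))*2)+(((2*2)*(x*a))*2)) -> (((4*(5*z))*2)+(((2*2)*(x*a))*2))
Apply SIMPLIFY at RLL (target: (2*2)): (((4*(5*z))*2)+(((2*2)*(x*a))*2)) -> (((4*(5*z))*2)+((4*(x*a))*2))

Answer: (((4*(5*z))*2)+((4*(x*a))*2))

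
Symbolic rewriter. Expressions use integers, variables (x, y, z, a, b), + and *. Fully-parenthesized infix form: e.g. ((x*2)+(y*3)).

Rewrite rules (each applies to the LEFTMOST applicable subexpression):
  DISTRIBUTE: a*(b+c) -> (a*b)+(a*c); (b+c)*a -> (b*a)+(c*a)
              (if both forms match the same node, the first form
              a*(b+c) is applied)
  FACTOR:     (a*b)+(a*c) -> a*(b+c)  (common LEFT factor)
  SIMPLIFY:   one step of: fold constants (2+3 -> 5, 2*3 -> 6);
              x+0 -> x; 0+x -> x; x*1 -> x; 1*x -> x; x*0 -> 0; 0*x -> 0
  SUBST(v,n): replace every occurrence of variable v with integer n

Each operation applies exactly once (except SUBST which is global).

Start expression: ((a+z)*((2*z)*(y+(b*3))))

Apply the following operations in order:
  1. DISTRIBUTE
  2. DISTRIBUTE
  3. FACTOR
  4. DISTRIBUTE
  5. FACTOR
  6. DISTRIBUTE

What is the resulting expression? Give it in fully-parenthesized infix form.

Answer: ((a*(((2*z)*y)+((2*z)*(b*3))))+(z*((2*z)*(y+(b*3)))))

Derivation:
Start: ((a+z)*((2*z)*(y+(b*3))))
Apply DISTRIBUTE at root (target: ((a+z)*((2*z)*(y+(b*3))))): ((a+z)*((2*z)*(y+(b*3)))) -> ((a*((2*z)*(y+(b*3))))+(z*((2*z)*(y+(b*3)))))
Apply DISTRIBUTE at LR (target: ((2*z)*(y+(b*3)))): ((a*((2*z)*(y+(b*3))))+(z*((2*z)*(y+(b*3))))) -> ((a*(((2*z)*y)+((2*z)*(b*3))))+(z*((2*z)*(y+(b*3)))))
Apply FACTOR at LR (target: (((2*z)*y)+((2*z)*(b*3)))): ((a*(((2*z)*y)+((2*z)*(b*3))))+(z*((2*z)*(y+(b*3))))) -> ((a*((2*z)*(y+(b*3))))+(z*((2*z)*(y+(b*3)))))
Apply DISTRIBUTE at LR (target: ((2*z)*(y+(b*3)))): ((a*((2*z)*(y+(b*3))))+(z*((2*z)*(y+(b*3))))) -> ((a*(((2*z)*y)+((2*z)*(b*3))))+(z*((2*z)*(y+(b*3)))))
Apply FACTOR at LR (target: (((2*z)*y)+((2*z)*(b*3)))): ((a*(((2*z)*y)+((2*z)*(b*3))))+(z*((2*z)*(y+(b*3))))) -> ((a*((2*z)*(y+(b*3))))+(z*((2*z)*(y+(b*3)))))
Apply DISTRIBUTE at LR (target: ((2*z)*(y+(b*3)))): ((a*((2*z)*(y+(b*3))))+(z*((2*z)*(y+(b*3))))) -> ((a*(((2*z)*y)+((2*z)*(b*3))))+(z*((2*z)*(y+(b*3)))))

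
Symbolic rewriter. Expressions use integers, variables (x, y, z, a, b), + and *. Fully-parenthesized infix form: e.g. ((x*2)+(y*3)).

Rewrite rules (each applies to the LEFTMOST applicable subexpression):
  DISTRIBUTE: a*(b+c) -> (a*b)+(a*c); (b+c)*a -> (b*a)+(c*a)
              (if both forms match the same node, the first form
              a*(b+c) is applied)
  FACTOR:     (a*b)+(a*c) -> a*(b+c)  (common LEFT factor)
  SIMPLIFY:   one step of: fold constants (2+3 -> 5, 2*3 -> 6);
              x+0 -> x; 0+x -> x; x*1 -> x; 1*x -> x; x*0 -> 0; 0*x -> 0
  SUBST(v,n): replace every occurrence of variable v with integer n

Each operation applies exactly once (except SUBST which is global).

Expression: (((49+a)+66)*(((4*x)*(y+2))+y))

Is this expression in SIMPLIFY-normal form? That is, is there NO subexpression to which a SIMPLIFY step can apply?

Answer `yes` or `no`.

Answer: yes

Derivation:
Expression: (((49+a)+66)*(((4*x)*(y+2))+y))
Scanning for simplifiable subexpressions (pre-order)...
  at root: (((49+a)+66)*(((4*x)*(y+2))+y)) (not simplifiable)
  at L: ((49+a)+66) (not simplifiable)
  at LL: (49+a) (not simplifiable)
  at R: (((4*x)*(y+2))+y) (not simplifiable)
  at RL: ((4*x)*(y+2)) (not simplifiable)
  at RLL: (4*x) (not simplifiable)
  at RLR: (y+2) (not simplifiable)
Result: no simplifiable subexpression found -> normal form.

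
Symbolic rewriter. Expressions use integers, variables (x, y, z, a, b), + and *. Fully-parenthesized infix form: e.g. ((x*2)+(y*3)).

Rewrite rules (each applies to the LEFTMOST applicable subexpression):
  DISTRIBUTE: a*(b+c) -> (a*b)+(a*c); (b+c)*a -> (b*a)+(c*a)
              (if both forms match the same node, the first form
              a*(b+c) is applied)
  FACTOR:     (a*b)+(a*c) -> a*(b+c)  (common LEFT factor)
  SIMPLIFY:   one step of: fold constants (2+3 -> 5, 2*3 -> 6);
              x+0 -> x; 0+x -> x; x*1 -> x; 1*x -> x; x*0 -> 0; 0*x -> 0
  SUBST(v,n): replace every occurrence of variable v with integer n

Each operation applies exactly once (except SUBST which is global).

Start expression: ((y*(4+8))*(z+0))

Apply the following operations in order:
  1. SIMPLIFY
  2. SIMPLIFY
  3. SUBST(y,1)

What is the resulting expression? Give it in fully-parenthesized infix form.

Answer: ((1*12)*z)

Derivation:
Start: ((y*(4+8))*(z+0))
Apply SIMPLIFY at LR (target: (4+8)): ((y*(4+8))*(z+0)) -> ((y*12)*(z+0))
Apply SIMPLIFY at R (target: (z+0)): ((y*12)*(z+0)) -> ((y*12)*z)
Apply SUBST(y,1): ((y*12)*z) -> ((1*12)*z)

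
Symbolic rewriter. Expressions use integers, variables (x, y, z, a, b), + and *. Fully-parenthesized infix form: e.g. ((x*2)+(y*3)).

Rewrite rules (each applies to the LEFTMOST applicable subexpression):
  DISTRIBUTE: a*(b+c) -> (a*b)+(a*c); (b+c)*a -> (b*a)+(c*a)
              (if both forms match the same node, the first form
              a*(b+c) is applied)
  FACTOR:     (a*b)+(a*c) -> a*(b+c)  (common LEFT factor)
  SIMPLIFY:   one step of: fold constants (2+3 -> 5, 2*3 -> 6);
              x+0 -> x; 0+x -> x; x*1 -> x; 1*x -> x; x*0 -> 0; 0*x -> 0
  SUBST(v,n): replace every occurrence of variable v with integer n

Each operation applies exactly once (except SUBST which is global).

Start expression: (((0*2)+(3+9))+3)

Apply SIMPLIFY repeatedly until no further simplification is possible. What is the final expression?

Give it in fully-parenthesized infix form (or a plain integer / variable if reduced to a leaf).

Start: (((0*2)+(3+9))+3)
Step 1: at LL: (0*2) -> 0; overall: (((0*2)+(3+9))+3) -> ((0+(3+9))+3)
Step 2: at L: (0+(3+9)) -> (3+9); overall: ((0+(3+9))+3) -> ((3+9)+3)
Step 3: at L: (3+9) -> 12; overall: ((3+9)+3) -> (12+3)
Step 4: at root: (12+3) -> 15; overall: (12+3) -> 15
Fixed point: 15

Answer: 15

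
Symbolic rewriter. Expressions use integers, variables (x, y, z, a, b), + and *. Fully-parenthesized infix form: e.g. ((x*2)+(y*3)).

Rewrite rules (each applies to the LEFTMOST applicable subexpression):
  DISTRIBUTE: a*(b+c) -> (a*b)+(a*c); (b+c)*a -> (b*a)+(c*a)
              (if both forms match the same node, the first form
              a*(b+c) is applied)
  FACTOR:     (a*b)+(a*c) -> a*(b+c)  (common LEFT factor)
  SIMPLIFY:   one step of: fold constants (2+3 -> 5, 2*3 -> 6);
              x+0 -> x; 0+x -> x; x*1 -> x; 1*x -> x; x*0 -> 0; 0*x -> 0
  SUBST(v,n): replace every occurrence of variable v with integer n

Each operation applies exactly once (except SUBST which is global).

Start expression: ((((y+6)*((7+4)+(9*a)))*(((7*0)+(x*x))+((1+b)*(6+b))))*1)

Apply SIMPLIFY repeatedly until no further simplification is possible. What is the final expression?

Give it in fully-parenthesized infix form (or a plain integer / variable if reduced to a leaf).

Answer: (((y+6)*(11+(9*a)))*((x*x)+((1+b)*(6+b))))

Derivation:
Start: ((((y+6)*((7+4)+(9*a)))*(((7*0)+(x*x))+((1+b)*(6+b))))*1)
Step 1: at root: ((((y+6)*((7+4)+(9*a)))*(((7*0)+(x*x))+((1+b)*(6+b))))*1) -> (((y+6)*((7+4)+(9*a)))*(((7*0)+(x*x))+((1+b)*(6+b)))); overall: ((((y+6)*((7+4)+(9*a)))*(((7*0)+(x*x))+((1+b)*(6+b))))*1) -> (((y+6)*((7+4)+(9*a)))*(((7*0)+(x*x))+((1+b)*(6+b))))
Step 2: at LRL: (7+4) -> 11; overall: (((y+6)*((7+4)+(9*a)))*(((7*0)+(x*x))+((1+b)*(6+b)))) -> (((y+6)*(11+(9*a)))*(((7*0)+(x*x))+((1+b)*(6+b))))
Step 3: at RLL: (7*0) -> 0; overall: (((y+6)*(11+(9*a)))*(((7*0)+(x*x))+((1+b)*(6+b)))) -> (((y+6)*(11+(9*a)))*((0+(x*x))+((1+b)*(6+b))))
Step 4: at RL: (0+(x*x)) -> (x*x); overall: (((y+6)*(11+(9*a)))*((0+(x*x))+((1+b)*(6+b)))) -> (((y+6)*(11+(9*a)))*((x*x)+((1+b)*(6+b))))
Fixed point: (((y+6)*(11+(9*a)))*((x*x)+((1+b)*(6+b))))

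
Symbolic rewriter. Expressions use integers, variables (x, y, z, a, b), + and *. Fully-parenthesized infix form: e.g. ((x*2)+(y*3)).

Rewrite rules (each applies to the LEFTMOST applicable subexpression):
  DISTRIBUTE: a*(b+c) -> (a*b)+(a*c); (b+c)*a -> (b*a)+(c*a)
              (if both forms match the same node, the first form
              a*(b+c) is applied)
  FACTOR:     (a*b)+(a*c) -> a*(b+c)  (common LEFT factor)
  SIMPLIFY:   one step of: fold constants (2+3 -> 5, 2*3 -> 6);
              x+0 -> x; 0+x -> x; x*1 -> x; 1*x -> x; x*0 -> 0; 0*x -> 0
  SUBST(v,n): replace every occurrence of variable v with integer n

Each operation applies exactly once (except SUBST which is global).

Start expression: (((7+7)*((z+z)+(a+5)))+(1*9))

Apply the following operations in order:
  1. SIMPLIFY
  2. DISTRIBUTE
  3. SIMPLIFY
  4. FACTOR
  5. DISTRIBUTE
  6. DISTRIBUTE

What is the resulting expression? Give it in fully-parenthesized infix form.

Answer: ((((14*z)+(14*z))+(14*(a+5)))+9)

Derivation:
Start: (((7+7)*((z+z)+(a+5)))+(1*9))
Apply SIMPLIFY at LL (target: (7+7)): (((7+7)*((z+z)+(a+5)))+(1*9)) -> ((14*((z+z)+(a+5)))+(1*9))
Apply DISTRIBUTE at L (target: (14*((z+z)+(a+5)))): ((14*((z+z)+(a+5)))+(1*9)) -> (((14*(z+z))+(14*(a+5)))+(1*9))
Apply SIMPLIFY at R (target: (1*9)): (((14*(z+z))+(14*(a+5)))+(1*9)) -> (((14*(z+z))+(14*(a+5)))+9)
Apply FACTOR at L (target: ((14*(z+z))+(14*(a+5)))): (((14*(z+z))+(14*(a+5)))+9) -> ((14*((z+z)+(a+5)))+9)
Apply DISTRIBUTE at L (target: (14*((z+z)+(a+5)))): ((14*((z+z)+(a+5)))+9) -> (((14*(z+z))+(14*(a+5)))+9)
Apply DISTRIBUTE at LL (target: (14*(z+z))): (((14*(z+z))+(14*(a+5)))+9) -> ((((14*z)+(14*z))+(14*(a+5)))+9)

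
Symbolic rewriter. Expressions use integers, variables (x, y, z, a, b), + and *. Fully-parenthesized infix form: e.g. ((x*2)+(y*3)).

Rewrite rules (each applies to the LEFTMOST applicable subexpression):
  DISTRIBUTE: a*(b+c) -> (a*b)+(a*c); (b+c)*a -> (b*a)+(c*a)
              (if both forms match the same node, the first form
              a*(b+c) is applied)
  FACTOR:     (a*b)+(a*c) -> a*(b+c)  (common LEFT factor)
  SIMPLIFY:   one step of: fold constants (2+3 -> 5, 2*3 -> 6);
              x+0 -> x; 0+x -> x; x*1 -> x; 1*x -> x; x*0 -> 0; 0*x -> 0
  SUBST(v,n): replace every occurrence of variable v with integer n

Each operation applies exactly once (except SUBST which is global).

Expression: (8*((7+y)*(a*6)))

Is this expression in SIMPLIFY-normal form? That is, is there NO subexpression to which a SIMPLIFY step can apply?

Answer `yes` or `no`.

Expression: (8*((7+y)*(a*6)))
Scanning for simplifiable subexpressions (pre-order)...
  at root: (8*((7+y)*(a*6))) (not simplifiable)
  at R: ((7+y)*(a*6)) (not simplifiable)
  at RL: (7+y) (not simplifiable)
  at RR: (a*6) (not simplifiable)
Result: no simplifiable subexpression found -> normal form.

Answer: yes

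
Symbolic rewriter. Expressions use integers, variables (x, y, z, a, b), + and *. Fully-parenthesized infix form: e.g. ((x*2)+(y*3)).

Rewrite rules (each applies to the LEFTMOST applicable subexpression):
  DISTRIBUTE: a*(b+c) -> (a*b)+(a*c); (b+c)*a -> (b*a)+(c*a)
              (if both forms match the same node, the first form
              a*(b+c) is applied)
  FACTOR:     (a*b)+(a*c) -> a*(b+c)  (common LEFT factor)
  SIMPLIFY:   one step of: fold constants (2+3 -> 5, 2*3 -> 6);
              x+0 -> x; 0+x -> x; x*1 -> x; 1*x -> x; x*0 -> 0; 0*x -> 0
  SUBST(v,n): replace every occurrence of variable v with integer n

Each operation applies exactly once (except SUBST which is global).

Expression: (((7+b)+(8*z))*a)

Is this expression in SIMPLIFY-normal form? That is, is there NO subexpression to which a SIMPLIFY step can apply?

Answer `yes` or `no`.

Expression: (((7+b)+(8*z))*a)
Scanning for simplifiable subexpressions (pre-order)...
  at root: (((7+b)+(8*z))*a) (not simplifiable)
  at L: ((7+b)+(8*z)) (not simplifiable)
  at LL: (7+b) (not simplifiable)
  at LR: (8*z) (not simplifiable)
Result: no simplifiable subexpression found -> normal form.

Answer: yes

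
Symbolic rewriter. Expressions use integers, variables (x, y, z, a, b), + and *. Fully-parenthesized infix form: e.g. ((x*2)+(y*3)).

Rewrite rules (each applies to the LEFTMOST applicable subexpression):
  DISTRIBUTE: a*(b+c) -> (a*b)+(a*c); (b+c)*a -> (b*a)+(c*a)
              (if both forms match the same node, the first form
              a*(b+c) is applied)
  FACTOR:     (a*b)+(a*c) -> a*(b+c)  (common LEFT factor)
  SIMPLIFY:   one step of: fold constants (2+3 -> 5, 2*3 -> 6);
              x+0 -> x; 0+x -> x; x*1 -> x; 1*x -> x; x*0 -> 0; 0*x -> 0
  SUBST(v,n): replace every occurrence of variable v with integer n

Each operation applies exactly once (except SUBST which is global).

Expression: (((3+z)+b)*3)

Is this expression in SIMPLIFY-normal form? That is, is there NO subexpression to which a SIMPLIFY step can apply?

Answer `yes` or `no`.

Answer: yes

Derivation:
Expression: (((3+z)+b)*3)
Scanning for simplifiable subexpressions (pre-order)...
  at root: (((3+z)+b)*3) (not simplifiable)
  at L: ((3+z)+b) (not simplifiable)
  at LL: (3+z) (not simplifiable)
Result: no simplifiable subexpression found -> normal form.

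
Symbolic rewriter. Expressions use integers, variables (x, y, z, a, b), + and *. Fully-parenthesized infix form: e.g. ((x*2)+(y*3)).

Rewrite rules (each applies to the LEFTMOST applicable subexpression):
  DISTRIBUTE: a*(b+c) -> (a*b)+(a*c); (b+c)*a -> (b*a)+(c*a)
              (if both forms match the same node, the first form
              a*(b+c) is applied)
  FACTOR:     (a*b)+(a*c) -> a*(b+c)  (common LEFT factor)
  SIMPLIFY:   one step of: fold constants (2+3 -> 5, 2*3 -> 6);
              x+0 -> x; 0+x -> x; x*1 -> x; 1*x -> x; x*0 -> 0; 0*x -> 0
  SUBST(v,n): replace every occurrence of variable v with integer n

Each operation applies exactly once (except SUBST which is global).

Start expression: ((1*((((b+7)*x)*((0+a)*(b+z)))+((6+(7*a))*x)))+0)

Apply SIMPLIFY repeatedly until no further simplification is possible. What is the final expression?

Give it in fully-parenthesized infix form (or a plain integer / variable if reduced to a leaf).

Start: ((1*((((b+7)*x)*((0+a)*(b+z)))+((6+(7*a))*x)))+0)
Step 1: at root: ((1*((((b+7)*x)*((0+a)*(b+z)))+((6+(7*a))*x)))+0) -> (1*((((b+7)*x)*((0+a)*(b+z)))+((6+(7*a))*x))); overall: ((1*((((b+7)*x)*((0+a)*(b+z)))+((6+(7*a))*x)))+0) -> (1*((((b+7)*x)*((0+a)*(b+z)))+((6+(7*a))*x)))
Step 2: at root: (1*((((b+7)*x)*((0+a)*(b+z)))+((6+(7*a))*x))) -> ((((b+7)*x)*((0+a)*(b+z)))+((6+(7*a))*x)); overall: (1*((((b+7)*x)*((0+a)*(b+z)))+((6+(7*a))*x))) -> ((((b+7)*x)*((0+a)*(b+z)))+((6+(7*a))*x))
Step 3: at LRL: (0+a) -> a; overall: ((((b+7)*x)*((0+a)*(b+z)))+((6+(7*a))*x)) -> ((((b+7)*x)*(a*(b+z)))+((6+(7*a))*x))
Fixed point: ((((b+7)*x)*(a*(b+z)))+((6+(7*a))*x))

Answer: ((((b+7)*x)*(a*(b+z)))+((6+(7*a))*x))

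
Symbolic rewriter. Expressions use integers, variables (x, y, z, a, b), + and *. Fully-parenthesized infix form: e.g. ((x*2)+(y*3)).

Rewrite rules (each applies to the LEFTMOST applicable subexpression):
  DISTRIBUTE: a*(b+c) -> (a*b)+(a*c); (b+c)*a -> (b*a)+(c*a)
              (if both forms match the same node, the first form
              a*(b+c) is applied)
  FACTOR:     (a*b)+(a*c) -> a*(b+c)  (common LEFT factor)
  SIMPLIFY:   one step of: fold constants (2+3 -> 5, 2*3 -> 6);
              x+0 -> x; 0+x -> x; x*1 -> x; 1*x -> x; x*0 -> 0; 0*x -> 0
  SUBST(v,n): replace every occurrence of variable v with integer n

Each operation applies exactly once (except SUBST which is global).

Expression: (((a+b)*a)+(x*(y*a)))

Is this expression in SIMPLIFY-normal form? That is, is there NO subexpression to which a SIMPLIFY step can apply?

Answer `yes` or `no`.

Expression: (((a+b)*a)+(x*(y*a)))
Scanning for simplifiable subexpressions (pre-order)...
  at root: (((a+b)*a)+(x*(y*a))) (not simplifiable)
  at L: ((a+b)*a) (not simplifiable)
  at LL: (a+b) (not simplifiable)
  at R: (x*(y*a)) (not simplifiable)
  at RR: (y*a) (not simplifiable)
Result: no simplifiable subexpression found -> normal form.

Answer: yes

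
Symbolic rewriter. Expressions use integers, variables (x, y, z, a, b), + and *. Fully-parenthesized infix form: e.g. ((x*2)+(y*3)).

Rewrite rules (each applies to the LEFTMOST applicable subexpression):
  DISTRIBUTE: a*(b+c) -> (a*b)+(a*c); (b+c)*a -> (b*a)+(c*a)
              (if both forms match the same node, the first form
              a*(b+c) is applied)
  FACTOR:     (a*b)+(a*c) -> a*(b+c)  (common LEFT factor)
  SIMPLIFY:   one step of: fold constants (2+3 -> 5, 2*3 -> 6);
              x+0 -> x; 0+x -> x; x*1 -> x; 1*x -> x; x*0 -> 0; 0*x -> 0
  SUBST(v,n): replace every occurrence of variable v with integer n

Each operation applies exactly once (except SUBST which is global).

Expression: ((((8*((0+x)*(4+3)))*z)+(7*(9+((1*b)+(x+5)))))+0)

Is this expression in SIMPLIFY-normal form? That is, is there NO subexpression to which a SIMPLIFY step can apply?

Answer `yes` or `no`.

Answer: no

Derivation:
Expression: ((((8*((0+x)*(4+3)))*z)+(7*(9+((1*b)+(x+5)))))+0)
Scanning for simplifiable subexpressions (pre-order)...
  at root: ((((8*((0+x)*(4+3)))*z)+(7*(9+((1*b)+(x+5)))))+0) (SIMPLIFIABLE)
  at L: (((8*((0+x)*(4+3)))*z)+(7*(9+((1*b)+(x+5))))) (not simplifiable)
  at LL: ((8*((0+x)*(4+3)))*z) (not simplifiable)
  at LLL: (8*((0+x)*(4+3))) (not simplifiable)
  at LLLR: ((0+x)*(4+3)) (not simplifiable)
  at LLLRL: (0+x) (SIMPLIFIABLE)
  at LLLRR: (4+3) (SIMPLIFIABLE)
  at LR: (7*(9+((1*b)+(x+5)))) (not simplifiable)
  at LRR: (9+((1*b)+(x+5))) (not simplifiable)
  at LRRR: ((1*b)+(x+5)) (not simplifiable)
  at LRRRL: (1*b) (SIMPLIFIABLE)
  at LRRRR: (x+5) (not simplifiable)
Found simplifiable subexpr at path root: ((((8*((0+x)*(4+3)))*z)+(7*(9+((1*b)+(x+5)))))+0)
One SIMPLIFY step would give: (((8*((0+x)*(4+3)))*z)+(7*(9+((1*b)+(x+5)))))
-> NOT in normal form.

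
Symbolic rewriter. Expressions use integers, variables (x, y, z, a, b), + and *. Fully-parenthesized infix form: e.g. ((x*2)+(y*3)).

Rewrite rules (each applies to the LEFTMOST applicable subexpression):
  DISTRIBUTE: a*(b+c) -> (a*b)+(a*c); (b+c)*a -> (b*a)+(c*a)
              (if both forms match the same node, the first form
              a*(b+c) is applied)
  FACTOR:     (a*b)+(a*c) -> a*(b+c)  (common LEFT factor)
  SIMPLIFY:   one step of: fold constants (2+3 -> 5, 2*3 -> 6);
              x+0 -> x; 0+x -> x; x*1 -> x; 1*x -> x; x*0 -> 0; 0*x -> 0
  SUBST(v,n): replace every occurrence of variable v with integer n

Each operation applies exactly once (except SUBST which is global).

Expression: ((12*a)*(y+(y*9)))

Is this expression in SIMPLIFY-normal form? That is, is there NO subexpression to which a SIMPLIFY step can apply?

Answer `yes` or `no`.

Expression: ((12*a)*(y+(y*9)))
Scanning for simplifiable subexpressions (pre-order)...
  at root: ((12*a)*(y+(y*9))) (not simplifiable)
  at L: (12*a) (not simplifiable)
  at R: (y+(y*9)) (not simplifiable)
  at RR: (y*9) (not simplifiable)
Result: no simplifiable subexpression found -> normal form.

Answer: yes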